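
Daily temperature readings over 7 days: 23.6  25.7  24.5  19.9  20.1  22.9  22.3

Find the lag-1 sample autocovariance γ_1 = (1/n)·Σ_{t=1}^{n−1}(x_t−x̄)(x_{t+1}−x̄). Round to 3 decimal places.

Mean x̄ = (23.6 + 25.7 + 24.5 + 19.9 + 20.1 + 22.9 + 22.3)/7 = 22.7143
Deviations: 0.8857, 2.9857, 1.7857, -2.8143, -2.6143, 0.1857, -0.4143
Σ_{t=1}^{6}(x_t−x̄)(x_{t+1}−x̄) = 9.7455
γ_1 = 9.7455 / 7 = 1.392

1.392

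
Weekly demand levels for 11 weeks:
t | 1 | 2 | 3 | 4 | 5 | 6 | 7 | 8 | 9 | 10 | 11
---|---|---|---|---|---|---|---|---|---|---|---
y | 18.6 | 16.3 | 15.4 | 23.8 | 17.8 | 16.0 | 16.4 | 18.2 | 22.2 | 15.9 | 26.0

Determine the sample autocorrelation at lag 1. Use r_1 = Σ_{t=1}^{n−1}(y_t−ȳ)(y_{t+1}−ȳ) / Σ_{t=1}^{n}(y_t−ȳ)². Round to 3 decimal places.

Mean ȳ = (18.6 + 16.3 + 15.4 + 23.8 + 17.8 + 16.0 + 16.4 + 18.2 + 22.2 + 15.9 + 26.0)/11 = 18.7818
Numerator Σ_{t=1}^{10}(y_t−ȳ)(y_{t+1}−ȳ) = -34.9512
Denominator Σ(y_t−ȳ)² = 129.6164
r_1 = -34.9512 / 129.6164 = -0.270

-0.270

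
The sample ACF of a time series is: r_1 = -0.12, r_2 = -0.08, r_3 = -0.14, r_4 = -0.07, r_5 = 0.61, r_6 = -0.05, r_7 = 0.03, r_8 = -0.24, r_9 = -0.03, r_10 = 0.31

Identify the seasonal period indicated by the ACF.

The largest autocorrelation is r_5 = 0.61, with a weaker echo at lag 10 (0.31); the remaining lags stay at or below 0.03.
The dominant spike at lag 5 indicates a seasonal period of 5.

5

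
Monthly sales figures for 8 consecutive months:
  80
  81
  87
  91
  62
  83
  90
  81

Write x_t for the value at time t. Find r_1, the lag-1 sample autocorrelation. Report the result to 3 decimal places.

Mean x̄ = (80 + 81 + 87 + 91 + 62 + 83 + 90 + 81)/8 = 81.8750
Deviations from mean: -1.8750, -0.8750, 5.1250, 9.1250, -19.8750, 1.1250, 8.1250, -0.8750
Numerator Σ_{t=1}^{7}(x_t−x̄)(x_{t+1}−x̄) = -157.7656
Denominator Σ(x_t−x̄)² = 576.8750
r_1 = -157.7656 / 576.8750 = -0.273

-0.273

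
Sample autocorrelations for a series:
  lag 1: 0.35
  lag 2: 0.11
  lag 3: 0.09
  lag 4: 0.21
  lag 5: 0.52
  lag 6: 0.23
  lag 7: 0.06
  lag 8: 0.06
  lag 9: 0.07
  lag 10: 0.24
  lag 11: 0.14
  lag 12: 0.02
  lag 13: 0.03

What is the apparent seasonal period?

5

The largest autocorrelation is r_5 = 0.52; the remaining lags stay at or below 0.35. The elevated value at lag 1 (0.35), dropping to 0.11 at lag 2, reflects decaying short-term dependence rather than seasonality.
The dominant spike at lag 5 indicates a seasonal period of 5.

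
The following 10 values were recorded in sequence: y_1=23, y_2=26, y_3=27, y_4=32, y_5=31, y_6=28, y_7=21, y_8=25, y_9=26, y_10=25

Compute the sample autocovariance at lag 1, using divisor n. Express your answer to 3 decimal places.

3.764

Mean ȳ = (23 + 26 + 27 + 32 + 31 + 28 + 21 + 25 + 26 + 25)/10 = 26.4000
Σ_{t=1}^{9}(y_t−ȳ)(y_{t+1}−ȳ) = 37.6400
γ_1 = 37.6400 / 10 = 3.764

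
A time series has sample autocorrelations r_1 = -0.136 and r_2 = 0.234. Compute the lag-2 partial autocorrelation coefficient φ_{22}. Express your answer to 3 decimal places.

φ_{22} = (r_2 − r_1²) / (1 − r_1²)
r_1² = (-0.136)² = 0.018496
Numerator = 0.234 − 0.0185 = 0.2155; denominator = 1 − 0.0185 = 0.9815
φ_{22} = 0.2155 / 0.9815 = 0.220

0.220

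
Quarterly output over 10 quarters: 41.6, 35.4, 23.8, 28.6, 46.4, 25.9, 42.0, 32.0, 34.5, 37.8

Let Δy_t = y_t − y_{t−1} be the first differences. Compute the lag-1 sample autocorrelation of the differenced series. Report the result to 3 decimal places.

First differences Δy: -6.2, -11.6, 4.8, 17.8, -20.5, 16.1, -10.0, 2.5, 3.3
Mean of differences = -0.4222
Numerator Σ(Δy_t−Δȳ)(Δy_{t+1}−Δȳ) = -771.5783
Denominator Σ(Δy_t−Δȳ)² = 1307.8756
r_1(Δy) = -771.5783 / 1307.8756 = -0.590

-0.590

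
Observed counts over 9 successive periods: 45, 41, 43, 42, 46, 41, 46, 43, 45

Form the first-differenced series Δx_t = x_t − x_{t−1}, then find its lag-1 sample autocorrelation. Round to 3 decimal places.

First differences Δx: -4, 2, -1, 4, -5, 5, -3, 2
Mean of differences = 0.0000
Numerator Σ(Δx_t−Δx̄)(Δx_{t+1}−Δx̄) = -80.0000
Denominator Σ(Δx_t−Δx̄)² = 100.0000
r_1(Δx) = -80.0000 / 100.0000 = -0.800

-0.800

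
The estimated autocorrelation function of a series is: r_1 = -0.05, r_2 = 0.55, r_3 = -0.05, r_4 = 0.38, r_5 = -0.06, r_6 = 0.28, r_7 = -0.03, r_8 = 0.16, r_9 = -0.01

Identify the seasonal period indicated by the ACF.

2

The largest autocorrelation is r_2 = 0.55, with weaker echoes at lags 4 (0.38), 6 (0.28) and 8 (0.16); the remaining lags stay at or below -0.01.
The dominant spike at lag 2 indicates a seasonal period of 2.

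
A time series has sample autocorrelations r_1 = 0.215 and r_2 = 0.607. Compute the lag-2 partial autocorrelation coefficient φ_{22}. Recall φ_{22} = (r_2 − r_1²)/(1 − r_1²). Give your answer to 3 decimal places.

φ_{22} = (r_2 − r_1²) / (1 − r_1²)
r_1² = (0.215)² = 0.046225
Numerator = 0.607 − 0.0462 = 0.5608; denominator = 1 − 0.0462 = 0.9538
φ_{22} = 0.5608 / 0.9538 = 0.588

0.588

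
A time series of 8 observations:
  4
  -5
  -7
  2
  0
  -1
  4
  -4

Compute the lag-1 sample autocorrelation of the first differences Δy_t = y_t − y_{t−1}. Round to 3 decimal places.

-0.207

First differences Δy: -9, -2, 9, -2, -1, 5, -8
Mean of differences = -1.1429
Numerator Σ(Δy_t−Δȳ)(Δy_{t+1}−Δȳ) = -52.0204
Denominator Σ(Δy_t−Δȳ)² = 250.8571
r_1(Δy) = -52.0204 / 250.8571 = -0.207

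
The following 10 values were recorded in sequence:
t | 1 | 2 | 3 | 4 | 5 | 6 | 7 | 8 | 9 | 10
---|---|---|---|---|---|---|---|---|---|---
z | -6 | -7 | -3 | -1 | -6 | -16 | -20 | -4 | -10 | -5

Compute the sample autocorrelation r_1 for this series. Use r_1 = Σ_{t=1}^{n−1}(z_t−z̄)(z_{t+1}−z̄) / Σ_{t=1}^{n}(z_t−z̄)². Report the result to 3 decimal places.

0.233

Mean z̄ = (-6 − 7 − 3 − 1 − 6 − 16 − 20 − 4 − 10 − 5)/10 = -7.8000
Numerator Σ_{t=1}^{9}(z_t−z̄)(z_{t+1}−z̄) = 74.5600
Denominator Σ(z_t−z̄)² = 319.6000
r_1 = 74.5600 / 319.6000 = 0.233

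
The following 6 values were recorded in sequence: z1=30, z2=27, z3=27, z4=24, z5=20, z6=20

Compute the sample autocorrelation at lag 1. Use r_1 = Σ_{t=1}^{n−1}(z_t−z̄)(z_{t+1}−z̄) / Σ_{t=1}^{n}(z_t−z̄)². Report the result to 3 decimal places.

0.495

Mean z̄ = (30 + 27 + 27 + 24 + 20 + 20)/6 = 24.6667
Numerator Σ_{t=1}^{5}(z_t−z̄)(z_{t+1}−z̄) = 41.2222
Denominator Σ(z_t−z̄)² = 83.3333
r_1 = 41.2222 / 83.3333 = 0.495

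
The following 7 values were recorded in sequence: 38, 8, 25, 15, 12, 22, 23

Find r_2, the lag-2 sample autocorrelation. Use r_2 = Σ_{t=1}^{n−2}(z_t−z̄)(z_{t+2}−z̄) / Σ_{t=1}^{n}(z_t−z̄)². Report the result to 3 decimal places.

Mean z̄ = (38 + 8 + 25 + 15 + 12 + 22 + 23)/7 = 20.4286
Deviations from mean: 17.5714, -12.4286, 4.5714, -5.4286, -8.4286, 1.5714, 2.5714
Σ(z_t−z̄)(z_{t+2}−z̄) = (80.3265) + (67.4694) + (-38.5306) + (-8.5306) + (-21.6735) = 79.0612
Denominator Σ(z_t−z̄)² = 593.7143
r_2 = 79.0612 / 593.7143 = 0.133

0.133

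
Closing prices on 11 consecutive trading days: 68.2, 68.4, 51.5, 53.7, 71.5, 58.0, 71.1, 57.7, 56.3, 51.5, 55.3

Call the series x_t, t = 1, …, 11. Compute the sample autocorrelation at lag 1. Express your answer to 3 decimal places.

Mean x̄ = (68.2 + 68.4 + 51.5 + 53.7 + 71.5 + 58.0 + 71.1 + 57.7 + 56.3 + 51.5 + 55.3)/11 = 60.2909
Numerator Σ_{t=1}^{10}(x_t−x̄)(x_{t+1}−x̄) = -12.2374
Denominator Σ(x_t−x̄)² = 621.5891
r_1 = -12.2374 / 621.5891 = -0.020

-0.020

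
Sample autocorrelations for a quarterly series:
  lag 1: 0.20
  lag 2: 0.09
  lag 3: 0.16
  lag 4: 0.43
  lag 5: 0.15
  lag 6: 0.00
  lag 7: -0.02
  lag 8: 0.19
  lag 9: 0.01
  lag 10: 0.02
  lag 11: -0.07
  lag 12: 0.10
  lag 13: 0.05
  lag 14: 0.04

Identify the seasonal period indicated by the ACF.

The largest autocorrelation is r_4 = 0.43; the remaining lags stay at or below 0.20. The elevated value at lag 1 (0.20), dropping to 0.09 at lag 2, reflects decaying short-term dependence rather than seasonality.
The dominant spike at lag 4 indicates a seasonal period of 4.

4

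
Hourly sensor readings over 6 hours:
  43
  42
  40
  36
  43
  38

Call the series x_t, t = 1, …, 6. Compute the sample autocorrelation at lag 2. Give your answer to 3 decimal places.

0.027

Mean x̄ = (43 + 42 + 40 + 36 + 43 + 38)/6 = 40.3333
Deviations from mean: 2.6667, 1.6667, -0.3333, -4.3333, 2.6667, -2.3333
Σ(x_t−x̄)(x_{t+2}−x̄) = (-0.8889) + (-7.2222) + (-0.8889) + (10.1111) = 1.1111
Denominator Σ(x_t−x̄)² = 41.3333
r_2 = 1.1111 / 41.3333 = 0.027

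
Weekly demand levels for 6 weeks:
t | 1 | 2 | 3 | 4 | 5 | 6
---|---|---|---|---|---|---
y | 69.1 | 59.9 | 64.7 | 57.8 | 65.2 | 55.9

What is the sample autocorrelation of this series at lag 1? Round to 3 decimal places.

-0.510

Mean ȳ = (69.1 + 59.9 + 64.7 + 57.8 + 65.2 + 55.9)/6 = 62.1000
Deviations from mean: 7.0000, -2.2000, 2.6000, -4.3000, 3.1000, -6.2000
Σ(y_t−ȳ)(y_{t+1}−ȳ) = (-15.4000) + (-5.7200) + (-11.1800) + (-13.3300) + (-19.2200) = -64.8500
Denominator Σ(y_t−ȳ)² = 127.1400
r_1 = -64.8500 / 127.1400 = -0.510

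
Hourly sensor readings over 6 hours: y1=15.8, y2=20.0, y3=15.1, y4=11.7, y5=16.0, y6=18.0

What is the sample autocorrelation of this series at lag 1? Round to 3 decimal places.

Mean ȳ = (15.8 + 20.0 + 15.1 + 11.7 + 16.0 + 18.0)/6 = 16.1000
Deviations from mean: -0.3000, 3.9000, -1.0000, -4.4000, -0.1000, 1.9000
Σ(y_t−ȳ)(y_{t+1}−ȳ) = (-1.1700) + (-3.9000) + (4.4000) + (0.4400) + (-0.1900) = -0.4200
Denominator Σ(y_t−ȳ)² = 39.2800
r_1 = -0.4200 / 39.2800 = -0.011

-0.011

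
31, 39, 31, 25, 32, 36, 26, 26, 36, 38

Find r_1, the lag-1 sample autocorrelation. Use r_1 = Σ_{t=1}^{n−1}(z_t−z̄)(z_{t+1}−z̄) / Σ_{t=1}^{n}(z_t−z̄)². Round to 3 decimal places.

Mean z̄ = (31 + 39 + 31 + 25 + 32 + 36 + 26 + 26 + 36 + 38)/10 = 32.0000
Numerator Σ_{t=1}^{9}(z_t−z̄)(z_{t+1}−z̄) = 5.0000
Denominator Σ(z_t−z̄)² = 240.0000
r_1 = 5.0000 / 240.0000 = 0.021

0.021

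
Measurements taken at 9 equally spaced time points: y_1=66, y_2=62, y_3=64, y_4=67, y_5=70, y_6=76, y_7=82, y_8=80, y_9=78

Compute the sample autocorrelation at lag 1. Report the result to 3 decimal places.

Mean ȳ = (66 + 62 + 64 + 67 + 70 + 76 + 82 + 80 + 78)/9 = 71.6667
Numerator Σ_{t=1}^{8}(y_t−ȳ)(y_{t+1}−ȳ) = 348.8889
Denominator Σ(y_t−ȳ)² = 444.0000
r_1 = 348.8889 / 444.0000 = 0.786

0.786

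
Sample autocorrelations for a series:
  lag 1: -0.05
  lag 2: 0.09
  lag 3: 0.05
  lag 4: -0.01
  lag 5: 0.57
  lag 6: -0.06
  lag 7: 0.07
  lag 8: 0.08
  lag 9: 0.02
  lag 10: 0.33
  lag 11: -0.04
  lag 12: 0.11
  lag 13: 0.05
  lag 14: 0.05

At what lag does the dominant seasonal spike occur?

The largest autocorrelation is r_5 = 0.57, with a weaker echo at lag 10 (0.33); the remaining lags stay at or below 0.11.
The dominant spike at lag 5 indicates a seasonal period of 5.

5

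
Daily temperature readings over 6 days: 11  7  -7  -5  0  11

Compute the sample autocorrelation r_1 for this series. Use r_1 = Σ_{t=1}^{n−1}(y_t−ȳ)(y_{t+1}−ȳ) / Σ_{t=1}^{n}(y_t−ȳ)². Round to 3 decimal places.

0.218

Mean ȳ = (11 + 7 − 7 − 5 + 0 + 11)/6 = 2.8333
Deviations from mean: 8.1667, 4.1667, -9.8333, -7.8333, -2.8333, 8.1667
Σ(y_t−ȳ)(y_{t+1}−ȳ) = (34.0278) + (-40.9722) + (77.0278) + (22.1944) + (-23.1389) = 69.1389
Denominator Σ(y_t−ȳ)² = 316.8333
r_1 = 69.1389 / 316.8333 = 0.218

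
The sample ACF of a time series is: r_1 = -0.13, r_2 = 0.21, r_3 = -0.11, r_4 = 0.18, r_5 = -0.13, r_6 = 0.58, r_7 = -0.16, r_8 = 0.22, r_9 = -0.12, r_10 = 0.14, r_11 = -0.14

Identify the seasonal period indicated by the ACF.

6

The largest autocorrelation is r_6 = 0.58; the remaining lags stay at or below 0.22.
The dominant spike at lag 6 indicates a seasonal period of 6.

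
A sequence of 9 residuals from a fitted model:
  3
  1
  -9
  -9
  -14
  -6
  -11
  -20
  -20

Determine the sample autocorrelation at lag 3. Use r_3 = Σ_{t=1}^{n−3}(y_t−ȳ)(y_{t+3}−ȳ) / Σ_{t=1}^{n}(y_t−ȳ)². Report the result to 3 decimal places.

Mean ȳ = (3 + 1 − 9 − 9 − 14 − 6 − 11 − 20 − 20)/9 = -9.4444
Σ(y_t−ȳ)(y_{t+3}−ȳ) = (5.5309) + (-47.5802) + (1.5309) + (-0.6914) + (48.0864) + (-36.3580) = -29.4815
Denominator Σ(y_t−ȳ)² = 522.2222
r_3 = -29.4815 / 522.2222 = -0.056

-0.056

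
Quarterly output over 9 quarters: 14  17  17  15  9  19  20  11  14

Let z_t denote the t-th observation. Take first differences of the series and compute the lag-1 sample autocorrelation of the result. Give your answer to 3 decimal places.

-0.308

First differences Δz: 3, 0, -2, -6, 10, 1, -9, 3
Mean of differences = 0.0000
Numerator Σ(Δz_t−Δz̄)(Δz_{t+1}−Δz̄) = -74.0000
Denominator Σ(Δz_t−Δz̄)² = 240.0000
r_1(Δz) = -74.0000 / 240.0000 = -0.308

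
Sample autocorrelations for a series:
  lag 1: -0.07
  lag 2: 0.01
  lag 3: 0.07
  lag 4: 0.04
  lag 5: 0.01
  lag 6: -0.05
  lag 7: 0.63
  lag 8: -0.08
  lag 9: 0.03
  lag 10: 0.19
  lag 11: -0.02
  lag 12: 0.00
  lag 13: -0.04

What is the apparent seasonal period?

7

The largest autocorrelation is r_7 = 0.63; the remaining lags stay at or below 0.19.
The dominant spike at lag 7 indicates a seasonal period of 7.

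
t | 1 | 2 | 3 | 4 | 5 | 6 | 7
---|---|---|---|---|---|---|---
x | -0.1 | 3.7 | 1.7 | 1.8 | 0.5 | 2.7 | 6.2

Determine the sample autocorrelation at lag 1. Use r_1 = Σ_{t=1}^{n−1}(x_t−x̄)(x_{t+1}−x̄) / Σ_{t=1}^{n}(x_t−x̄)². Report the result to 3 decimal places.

Mean x̄ = (-0.1 + 3.7 + 1.7 + 1.8 + 0.5 + 2.7 + 6.2)/7 = 2.3571
Deviations from mean: -2.4571, 1.3429, -0.6571, -0.5571, -1.8571, 0.3429, 3.8429
Numerator Σ_{t=1}^{6}(x_t−x̄)(x_{t+1}−x̄) = -2.1004
Denominator Σ(x_t−x̄)² = 26.9171
r_1 = -2.1004 / 26.9171 = -0.078

-0.078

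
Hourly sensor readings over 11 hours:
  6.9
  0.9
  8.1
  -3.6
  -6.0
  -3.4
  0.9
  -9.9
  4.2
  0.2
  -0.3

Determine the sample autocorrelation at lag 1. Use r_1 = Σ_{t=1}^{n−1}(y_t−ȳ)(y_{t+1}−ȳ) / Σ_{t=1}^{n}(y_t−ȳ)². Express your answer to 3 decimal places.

Mean ȳ = (6.9 + 0.9 + 8.1 − 3.6 − 6.0 − 3.4 + 0.9 − 9.9 + 4.2 + 0.2 − 0.3)/11 = -0.1818
Numerator Σ_{t=1}^{10}(y_t−ȳ)(y_{t+1}−ȳ) = -28.0267
Denominator Σ(y_t−ȳ)² = 290.7764
r_1 = -28.0267 / 290.7764 = -0.096

-0.096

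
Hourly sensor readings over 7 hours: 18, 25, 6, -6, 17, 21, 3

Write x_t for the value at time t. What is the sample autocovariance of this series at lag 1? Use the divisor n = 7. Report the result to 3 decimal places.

Mean x̄ = (18 + 25 + 6 − 6 + 17 + 21 + 3)/7 = 12.0000
Deviations: 6.0000, 13.0000, -6.0000, -18.0000, 5.0000, 9.0000, -9.0000
Σ_{t=1}^{6}(x_t−x̄)(x_{t+1}−x̄) = -18.0000
γ_1 = -18.0000 / 7 = -2.571

-2.571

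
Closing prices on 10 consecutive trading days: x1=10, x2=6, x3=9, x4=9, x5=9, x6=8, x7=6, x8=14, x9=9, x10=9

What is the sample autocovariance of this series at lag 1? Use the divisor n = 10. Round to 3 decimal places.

-1.521

Mean x̄ = (10 + 6 + 9 + 9 + 9 + 8 + 6 + 14 + 9 + 9)/10 = 8.9000
Σ_{t=1}^{9}(x_t−x̄)(x_{t+1}−x̄) = -15.2100
γ_1 = -15.2100 / 10 = -1.521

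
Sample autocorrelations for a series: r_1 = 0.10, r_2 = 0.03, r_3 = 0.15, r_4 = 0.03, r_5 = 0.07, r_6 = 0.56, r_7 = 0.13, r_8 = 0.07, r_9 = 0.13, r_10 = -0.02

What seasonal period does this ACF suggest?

6

The largest autocorrelation is r_6 = 0.56; the remaining lags stay at or below 0.15.
The dominant spike at lag 6 indicates a seasonal period of 6.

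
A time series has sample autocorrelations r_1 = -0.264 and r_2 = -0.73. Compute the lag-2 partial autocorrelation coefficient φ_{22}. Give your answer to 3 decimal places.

φ_{22} = (r_2 − r_1²) / (1 − r_1²)
r_1² = (-0.264)² = 0.069696
Numerator = -0.73 − 0.0697 = -0.7997; denominator = 1 − 0.0697 = 0.9303
φ_{22} = -0.7997 / 0.9303 = -0.860

-0.860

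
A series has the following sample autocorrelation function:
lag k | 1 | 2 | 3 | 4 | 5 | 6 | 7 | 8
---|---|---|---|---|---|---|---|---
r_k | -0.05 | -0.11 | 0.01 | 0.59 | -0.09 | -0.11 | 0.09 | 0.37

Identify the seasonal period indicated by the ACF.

4

The largest autocorrelation is r_4 = 0.59, with a weaker echo at lag 8 (0.37); the remaining lags stay at or below 0.09.
The dominant spike at lag 4 indicates a seasonal period of 4.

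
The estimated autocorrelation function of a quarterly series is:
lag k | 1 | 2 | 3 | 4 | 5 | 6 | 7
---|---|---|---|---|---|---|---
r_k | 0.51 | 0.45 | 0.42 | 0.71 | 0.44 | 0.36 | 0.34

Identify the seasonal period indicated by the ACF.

The largest autocorrelation is r_4 = 0.71; the remaining lags stay at or below 0.51. The elevated value at lag 1 (0.51), dropping to 0.45 at lag 2, reflects decaying short-term dependence rather than seasonality.
The dominant spike at lag 4 indicates a seasonal period of 4.

4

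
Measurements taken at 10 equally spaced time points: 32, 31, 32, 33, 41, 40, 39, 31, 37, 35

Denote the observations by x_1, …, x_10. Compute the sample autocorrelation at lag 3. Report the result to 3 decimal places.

Mean x̄ = (32 + 31 + 32 + 33 + 41 + 40 + 39 + 31 + 37 + 35)/10 = 35.1000
Numerator Σ_{t=1}^{7}(x_t−x̄)(x_{t+3}−x̄) = -56.3300
Denominator Σ(x_t−x̄)² = 134.9000
r_3 = -56.3300 / 134.9000 = -0.418

-0.418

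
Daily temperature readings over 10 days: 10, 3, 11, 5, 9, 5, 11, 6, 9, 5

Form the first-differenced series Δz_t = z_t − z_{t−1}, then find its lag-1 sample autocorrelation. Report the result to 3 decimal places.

First differences Δz: -7, 8, -6, 4, -4, 6, -5, 3, -4
Mean of differences = -0.5556
Numerator Σ(Δz_t−Δz̄)(Δz_{t+1}−Δz̄) = -221.9753
Denominator Σ(Δz_t−Δz̄)² = 264.2222
r_1(Δz) = -221.9753 / 264.2222 = -0.840

-0.840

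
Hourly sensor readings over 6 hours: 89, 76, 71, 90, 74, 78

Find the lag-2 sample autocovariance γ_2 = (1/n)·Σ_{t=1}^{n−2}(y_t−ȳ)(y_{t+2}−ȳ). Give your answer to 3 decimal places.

Mean ȳ = (89 + 76 + 71 + 90 + 74 + 78)/6 = 79.6667
Deviations: 9.3333, -3.6667, -8.6667, 10.3333, -5.6667, -1.6667
Σ_{t=1}^{4}(y_t−ȳ)(y_{t+2}−ȳ) = -86.8889
γ_2 = -86.8889 / 6 = -14.481

-14.481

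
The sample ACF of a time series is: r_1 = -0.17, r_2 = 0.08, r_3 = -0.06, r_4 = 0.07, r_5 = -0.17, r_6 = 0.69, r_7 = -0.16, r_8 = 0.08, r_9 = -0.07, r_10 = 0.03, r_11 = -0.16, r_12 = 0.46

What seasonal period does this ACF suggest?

The largest autocorrelation is r_6 = 0.69, with a weaker echo at lag 12 (0.46); the remaining lags stay at or below 0.08.
The dominant spike at lag 6 indicates a seasonal period of 6.

6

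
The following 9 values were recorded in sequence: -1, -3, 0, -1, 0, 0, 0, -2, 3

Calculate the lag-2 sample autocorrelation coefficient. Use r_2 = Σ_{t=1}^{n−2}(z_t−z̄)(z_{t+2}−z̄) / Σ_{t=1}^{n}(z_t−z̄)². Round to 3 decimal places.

0.097

Mean z̄ = (-1 − 3 + 0 − 1 + 0 + 0 + 0 − 2 + 3)/9 = -0.4444
Numerator Σ_{t=1}^{7}(z_t−z̄)(z_{t+2}−z̄) = 2.1605
Denominator Σ(z_t−z̄)² = 22.2222
r_2 = 2.1605 / 22.2222 = 0.097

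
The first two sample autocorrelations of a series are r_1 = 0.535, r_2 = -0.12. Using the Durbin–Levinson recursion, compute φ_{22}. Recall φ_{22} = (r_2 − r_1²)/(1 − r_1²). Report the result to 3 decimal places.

φ_{22} = (r_2 − r_1²) / (1 − r_1²)
r_1² = (0.535)² = 0.286225
Numerator = -0.12 − 0.2862 = -0.4062; denominator = 1 − 0.2862 = 0.7138
φ_{22} = -0.4062 / 0.7138 = -0.569

-0.569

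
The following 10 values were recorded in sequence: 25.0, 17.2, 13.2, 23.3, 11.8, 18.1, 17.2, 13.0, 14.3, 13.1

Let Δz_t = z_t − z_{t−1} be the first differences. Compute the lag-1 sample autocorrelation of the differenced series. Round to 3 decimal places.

-0.595

First differences Δz: -7.8, -4.0, 10.1, -11.5, 6.3, -0.9, -4.2, 1.3, -1.2
Mean of differences = -1.3222
Numerator Σ(Δz_t−Δz̄)(Δz_{t+1}−Δz̄) = -212.2927
Denominator Σ(Δz_t−Δz̄)² = 356.6356
r_1(Δz) = -212.2927 / 356.6356 = -0.595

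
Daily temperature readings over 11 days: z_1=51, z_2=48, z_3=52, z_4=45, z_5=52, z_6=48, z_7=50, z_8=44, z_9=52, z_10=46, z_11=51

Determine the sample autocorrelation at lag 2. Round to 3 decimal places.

0.625

Mean z̄ = (51 + 48 + 52 + 45 + 52 + 48 + 50 + 44 + 52 + 46 + 51)/11 = 49.0000
Numerator Σ_{t=1}^{9}(z_t−z̄)(z_{t+2}−z̄) = 55.0000
Denominator Σ(z_t−z̄)² = 88.0000
r_2 = 55.0000 / 88.0000 = 0.625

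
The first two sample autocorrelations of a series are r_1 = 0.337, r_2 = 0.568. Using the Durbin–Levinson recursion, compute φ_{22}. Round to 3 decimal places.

φ_{22} = (r_2 − r_1²) / (1 − r_1²)
r_1² = (0.337)² = 0.113569
Numerator = 0.568 − 0.1136 = 0.4544; denominator = 1 − 0.1136 = 0.8864
φ_{22} = 0.4544 / 0.8864 = 0.513

0.513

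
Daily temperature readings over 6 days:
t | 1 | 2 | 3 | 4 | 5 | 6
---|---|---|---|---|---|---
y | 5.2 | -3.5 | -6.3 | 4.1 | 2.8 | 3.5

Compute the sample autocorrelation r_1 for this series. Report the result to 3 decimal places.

Mean ȳ = (5.2 − 3.5 − 6.3 + 4.1 + 2.8 + 3.5)/6 = 0.9667
Deviations from mean: 4.2333, -4.4667, -7.2667, 3.1333, 1.8333, 2.5333
Σ(y_t−ȳ)(y_{t+1}−ȳ) = (-18.9089) + (32.4578) + (-22.7689) + (5.7444) + (4.6444) = 1.1689
Denominator Σ(y_t−ȳ)² = 110.2733
r_1 = 1.1689 / 110.2733 = 0.011

0.011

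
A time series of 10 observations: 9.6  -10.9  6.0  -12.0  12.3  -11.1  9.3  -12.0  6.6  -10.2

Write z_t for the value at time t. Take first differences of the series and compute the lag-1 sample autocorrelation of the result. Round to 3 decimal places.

-0.895

First differences Δz: -20.5, 16.9, -18.0, 24.3, -23.4, 20.4, -21.3, 18.6, -16.8
Mean of differences = -2.2000
Numerator Σ(Δz_t−Δz̄)(Δz_{t+1}−Δz̄) = -3243.5500
Denominator Σ(Δz_t−Δz̄)² = 3622.4000
r_1(Δz) = -3243.5500 / 3622.4000 = -0.895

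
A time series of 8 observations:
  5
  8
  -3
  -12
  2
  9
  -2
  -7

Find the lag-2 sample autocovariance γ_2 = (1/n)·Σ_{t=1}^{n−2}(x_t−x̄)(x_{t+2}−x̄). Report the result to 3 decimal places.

-36.500

Mean x̄ = (5 + 8 − 3 − 12 + 2 + 9 − 2 − 7)/8 = 0.0000
Deviations: 5.0000, 8.0000, -3.0000, -12.0000, 2.0000, 9.0000, -2.0000, -7.0000
Σ_{t=1}^{6}(x_t−x̄)(x_{t+2}−x̄) = -292.0000
γ_2 = -292.0000 / 8 = -36.500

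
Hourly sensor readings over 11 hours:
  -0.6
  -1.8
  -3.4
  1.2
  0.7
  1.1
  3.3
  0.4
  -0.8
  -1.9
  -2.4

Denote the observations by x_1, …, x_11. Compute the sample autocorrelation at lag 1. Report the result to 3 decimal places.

Mean x̄ = (-0.6 − 1.8 − 3.4 + 1.2 + 0.7 + 1.1 + 3.3 + 0.4 − 0.8 − 1.9 − 2.4)/11 = -0.3818
Numerator Σ_{t=1}^{10}(x_t−x̄)(x_{t+1}−x̄) = 14.8360
Denominator Σ(x_t−x̄)² = 37.7564
r_1 = 14.8360 / 37.7564 = 0.393

0.393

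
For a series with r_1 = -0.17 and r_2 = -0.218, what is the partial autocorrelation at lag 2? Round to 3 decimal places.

-0.254

φ_{22} = (r_2 − r_1²) / (1 − r_1²)
r_1² = (-0.17)² = 0.0289
Numerator = -0.218 − 0.0289 = -0.2469; denominator = 1 − 0.0289 = 0.9711
φ_{22} = -0.2469 / 0.9711 = -0.254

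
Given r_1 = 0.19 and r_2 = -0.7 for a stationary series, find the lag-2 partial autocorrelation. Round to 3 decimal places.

φ_{22} = (r_2 − r_1²) / (1 − r_1²)
r_1² = (0.19)² = 0.0361
Numerator = -0.7 − 0.0361 = -0.7361; denominator = 1 − 0.0361 = 0.9639
φ_{22} = -0.7361 / 0.9639 = -0.764

-0.764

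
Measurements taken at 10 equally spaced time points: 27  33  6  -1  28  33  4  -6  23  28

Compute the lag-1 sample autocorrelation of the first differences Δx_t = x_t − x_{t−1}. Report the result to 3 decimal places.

First differences Δx: 6, -27, -7, 29, 5, -29, -10, 29, 5
Mean of differences = 0.1111
Numerator Σ(Δx_t−Δx̄)(Δx_{t+1}−Δx̄) = -29.9012
Denominator Σ(Δx_t−Δx̄)² = 3486.8889
r_1(Δx) = -29.9012 / 3486.8889 = -0.009

-0.009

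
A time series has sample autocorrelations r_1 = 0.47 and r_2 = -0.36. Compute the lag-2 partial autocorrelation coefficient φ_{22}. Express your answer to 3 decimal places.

φ_{22} = (r_2 − r_1²) / (1 − r_1²)
r_1² = (0.47)² = 0.2209
Numerator = -0.36 − 0.2209 = -0.5809; denominator = 1 − 0.2209 = 0.7791
φ_{22} = -0.5809 / 0.7791 = -0.746

-0.746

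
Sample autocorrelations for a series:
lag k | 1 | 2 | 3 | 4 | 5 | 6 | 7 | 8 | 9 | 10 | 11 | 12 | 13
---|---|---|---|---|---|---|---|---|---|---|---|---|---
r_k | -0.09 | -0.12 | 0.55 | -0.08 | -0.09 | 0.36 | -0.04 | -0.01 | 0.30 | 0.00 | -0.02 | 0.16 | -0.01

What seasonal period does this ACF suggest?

The largest autocorrelation is r_3 = 0.55, with weaker echoes at lags 6 (0.36), 9 (0.30) and 12 (0.16); the remaining lags stay at or below 0.00.
The dominant spike at lag 3 indicates a seasonal period of 3.

3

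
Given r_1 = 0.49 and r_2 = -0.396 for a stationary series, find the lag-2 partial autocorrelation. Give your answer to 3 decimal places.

φ_{22} = (r_2 − r_1²) / (1 − r_1²)
r_1² = (0.49)² = 0.2401
Numerator = -0.396 − 0.2401 = -0.6361; denominator = 1 − 0.2401 = 0.7599
φ_{22} = -0.6361 / 0.7599 = -0.837

-0.837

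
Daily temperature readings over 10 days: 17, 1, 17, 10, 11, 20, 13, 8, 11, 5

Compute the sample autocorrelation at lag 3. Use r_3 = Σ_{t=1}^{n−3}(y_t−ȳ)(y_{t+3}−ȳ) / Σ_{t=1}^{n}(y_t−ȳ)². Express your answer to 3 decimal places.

Mean ȳ = (17 + 1 + 17 + 10 + 11 + 20 + 13 + 8 + 11 + 5)/10 = 11.3000
Σ(y_t−ȳ)(y_{t+3}−ȳ) = (-7.4100) + (3.0900) + (49.5900) + (-2.2100) + (0.9900) + (-2.6100) + (-10.7100) = 30.7300
Denominator Σ(y_t−ȳ)² = 302.1000
r_3 = 30.7300 / 302.1000 = 0.102

0.102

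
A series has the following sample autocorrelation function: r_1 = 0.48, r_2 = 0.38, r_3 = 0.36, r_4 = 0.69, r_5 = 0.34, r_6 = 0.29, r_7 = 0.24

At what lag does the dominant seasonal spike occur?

The largest autocorrelation is r_4 = 0.69; the remaining lags stay at or below 0.48. The elevated value at lag 1 (0.48), dropping to 0.38 at lag 2, reflects decaying short-term dependence rather than seasonality.
The dominant spike at lag 4 indicates a seasonal period of 4.

4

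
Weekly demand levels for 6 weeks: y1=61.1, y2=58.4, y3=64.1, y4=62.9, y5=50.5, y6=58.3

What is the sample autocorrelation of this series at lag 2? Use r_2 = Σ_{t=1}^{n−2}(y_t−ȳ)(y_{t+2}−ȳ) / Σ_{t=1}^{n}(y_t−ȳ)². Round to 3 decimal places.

Mean ȳ = (61.1 + 58.4 + 64.1 + 62.9 + 50.5 + 58.3)/6 = 59.2167
Deviations from mean: 1.8833, -0.8167, 4.8833, 3.6833, -8.7167, -0.9167
Numerator Σ_{t=1}^{4}(y_t−ȳ)(y_{t+2}−ȳ) = -39.7539
Denominator Σ(y_t−ȳ)² = 118.4483
r_2 = -39.7539 / 118.4483 = -0.336

-0.336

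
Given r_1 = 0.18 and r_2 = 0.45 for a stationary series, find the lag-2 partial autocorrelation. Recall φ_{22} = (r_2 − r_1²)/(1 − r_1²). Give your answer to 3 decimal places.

0.432

φ_{22} = (r_2 − r_1²) / (1 − r_1²)
r_1² = (0.18)² = 0.0324
Numerator = 0.45 − 0.0324 = 0.4176; denominator = 1 − 0.0324 = 0.9676
φ_{22} = 0.4176 / 0.9676 = 0.432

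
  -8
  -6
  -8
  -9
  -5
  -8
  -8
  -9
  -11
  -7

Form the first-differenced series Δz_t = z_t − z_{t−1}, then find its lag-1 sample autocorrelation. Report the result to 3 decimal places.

-0.427

First differences Δz: 2, -2, -1, 4, -3, 0, -1, -2, 4
Mean of differences = 0.1111
Numerator Σ(Δz_t−Δz̄)(Δz_{t+1}−Δz̄) = -23.4568
Denominator Σ(Δz_t−Δz̄)² = 54.8889
r_1(Δz) = -23.4568 / 54.8889 = -0.427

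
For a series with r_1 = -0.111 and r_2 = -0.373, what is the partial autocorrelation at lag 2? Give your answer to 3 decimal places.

φ_{22} = (r_2 − r_1²) / (1 − r_1²)
r_1² = (-0.111)² = 0.012321
Numerator = -0.373 − 0.0123 = -0.3853; denominator = 1 − 0.0123 = 0.9877
φ_{22} = -0.3853 / 0.9877 = -0.390

-0.390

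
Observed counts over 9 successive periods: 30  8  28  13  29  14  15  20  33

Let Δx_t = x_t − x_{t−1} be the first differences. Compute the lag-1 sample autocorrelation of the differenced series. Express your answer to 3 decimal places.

-0.656

First differences Δx: -22, 20, -15, 16, -15, 1, 5, 13
Mean of differences = 0.3750
Numerator Σ(Δx_t−Δx̄)(Δx_{t+1}−Δx̄) = -1169.6406
Denominator Σ(Δx_t−Δx̄)² = 1783.8750
r_1(Δx) = -1169.6406 / 1783.8750 = -0.656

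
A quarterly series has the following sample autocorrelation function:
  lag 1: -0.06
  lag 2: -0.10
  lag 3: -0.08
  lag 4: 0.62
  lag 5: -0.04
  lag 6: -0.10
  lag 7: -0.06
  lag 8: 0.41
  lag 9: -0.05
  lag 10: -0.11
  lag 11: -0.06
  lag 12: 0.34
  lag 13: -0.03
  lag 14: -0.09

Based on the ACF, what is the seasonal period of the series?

The largest autocorrelation is r_4 = 0.62, with weaker echoes at lags 8 (0.41) and 12 (0.34); the remaining lags stay at or below -0.03.
The dominant spike at lag 4 indicates a seasonal period of 4.

4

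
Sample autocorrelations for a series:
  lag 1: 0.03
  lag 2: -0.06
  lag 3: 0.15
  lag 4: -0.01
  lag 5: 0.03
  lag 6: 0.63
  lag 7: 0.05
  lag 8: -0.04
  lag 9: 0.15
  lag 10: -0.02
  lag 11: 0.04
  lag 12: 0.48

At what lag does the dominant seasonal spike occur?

The largest autocorrelation is r_6 = 0.63, with a weaker echo at lag 12 (0.48); the remaining lags stay at or below 0.15.
The dominant spike at lag 6 indicates a seasonal period of 6.

6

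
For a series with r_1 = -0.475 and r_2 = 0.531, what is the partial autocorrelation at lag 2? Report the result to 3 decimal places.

φ_{22} = (r_2 − r_1²) / (1 − r_1²)
r_1² = (-0.475)² = 0.225625
Numerator = 0.531 − 0.2256 = 0.3054; denominator = 1 − 0.2256 = 0.7744
φ_{22} = 0.3054 / 0.7744 = 0.394

0.394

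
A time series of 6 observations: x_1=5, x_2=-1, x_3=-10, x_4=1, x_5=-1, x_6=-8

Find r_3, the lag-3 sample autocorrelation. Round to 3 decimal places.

Mean x̄ = (5 − 1 − 10 + 1 − 1 − 8)/6 = -2.3333
Numerator Σ_{t=1}^{3}(x_t−x̄)(x_{t+3}−x̄) = 69.6667
Denominator Σ(x_t−x̄)² = 159.3333
r_3 = 69.6667 / 159.3333 = 0.437

0.437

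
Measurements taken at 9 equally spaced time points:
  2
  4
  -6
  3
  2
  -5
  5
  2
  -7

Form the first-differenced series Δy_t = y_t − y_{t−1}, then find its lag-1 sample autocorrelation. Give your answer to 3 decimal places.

First differences Δy: 2, -10, 9, -1, -7, 10, -3, -9
Mean of differences = -1.1250
Numerator Σ(Δy_t−Δȳ)(Δy_{t+1}−Δȳ) = -188.5156
Denominator Σ(Δy_t−Δȳ)² = 414.8750
r_1(Δy) = -188.5156 / 414.8750 = -0.454

-0.454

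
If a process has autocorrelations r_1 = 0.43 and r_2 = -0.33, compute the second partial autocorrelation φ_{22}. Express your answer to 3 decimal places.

-0.632

φ_{22} = (r_2 − r_1²) / (1 − r_1²)
r_1² = (0.43)² = 0.1849
Numerator = -0.33 − 0.1849 = -0.5149; denominator = 1 − 0.1849 = 0.8151
φ_{22} = -0.5149 / 0.8151 = -0.632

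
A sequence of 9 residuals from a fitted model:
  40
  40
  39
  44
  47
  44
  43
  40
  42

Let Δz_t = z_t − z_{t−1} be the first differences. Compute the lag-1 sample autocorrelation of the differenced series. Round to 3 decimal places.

First differences Δz: 0, -1, 5, 3, -3, -1, -3, 2
Mean of differences = 0.2500
Numerator Σ(Δz_t−Δz̄)(Δz_{t+1}−Δz̄) = 0.9375
Denominator Σ(Δz_t−Δz̄)² = 57.5000
r_1(Δz) = 0.9375 / 57.5000 = 0.016

0.016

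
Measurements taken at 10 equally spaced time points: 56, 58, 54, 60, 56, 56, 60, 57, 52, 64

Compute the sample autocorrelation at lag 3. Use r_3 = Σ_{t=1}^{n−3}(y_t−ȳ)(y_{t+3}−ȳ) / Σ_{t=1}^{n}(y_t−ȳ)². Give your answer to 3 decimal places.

0.312

Mean ȳ = (56 + 58 + 54 + 60 + 56 + 56 + 60 + 57 + 52 + 64)/10 = 57.3000
Numerator Σ_{t=1}^{7}(y_t−ȳ)(y_{t+3}−ȳ) = 32.5300
Denominator Σ(y_t−ȳ)² = 104.1000
r_3 = 32.5300 / 104.1000 = 0.312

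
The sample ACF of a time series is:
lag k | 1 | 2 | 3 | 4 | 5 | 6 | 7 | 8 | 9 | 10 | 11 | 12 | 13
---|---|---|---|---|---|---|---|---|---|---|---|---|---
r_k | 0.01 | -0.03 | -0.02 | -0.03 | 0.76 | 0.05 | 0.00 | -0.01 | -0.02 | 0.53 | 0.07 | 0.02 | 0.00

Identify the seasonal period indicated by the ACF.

The largest autocorrelation is r_5 = 0.76, with a weaker echo at lag 10 (0.53); the remaining lags stay at or below 0.07.
The dominant spike at lag 5 indicates a seasonal period of 5.

5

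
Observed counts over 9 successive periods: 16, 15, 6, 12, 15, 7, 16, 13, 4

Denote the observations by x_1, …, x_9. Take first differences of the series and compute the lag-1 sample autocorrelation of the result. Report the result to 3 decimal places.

First differences Δx: -1, -9, 6, 3, -8, 9, -3, -9
Mean of differences = -1.5000
Numerator Σ(Δx_t−Δx̄)(Δx_{t+1}−Δx̄) = -128.2500
Denominator Σ(Δx_t−Δx̄)² = 344.0000
r_1(Δx) = -128.2500 / 344.0000 = -0.373

-0.373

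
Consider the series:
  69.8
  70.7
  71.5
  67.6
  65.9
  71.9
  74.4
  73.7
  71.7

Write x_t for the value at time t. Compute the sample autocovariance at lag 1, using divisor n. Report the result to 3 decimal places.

2.788

Mean x̄ = (69.8 + 70.7 + 71.5 + 67.6 + 65.9 + 71.9 + 74.4 + 73.7 + 71.7)/9 = 70.8000
Σ_{t=1}^{8}(x_t−x̄)(x_{t+1}−x̄) = 25.0900
γ_1 = 25.0900 / 9 = 2.788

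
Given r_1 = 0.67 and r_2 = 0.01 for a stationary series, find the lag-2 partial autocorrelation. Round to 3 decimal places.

φ_{22} = (r_2 − r_1²) / (1 − r_1²)
r_1² = (0.67)² = 0.4489
Numerator = 0.01 − 0.4489 = -0.4389; denominator = 1 − 0.4489 = 0.5511
φ_{22} = -0.4389 / 0.5511 = -0.796

-0.796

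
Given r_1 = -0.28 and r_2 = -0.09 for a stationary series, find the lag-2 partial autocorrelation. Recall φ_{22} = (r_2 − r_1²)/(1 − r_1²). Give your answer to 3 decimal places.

φ_{22} = (r_2 − r_1²) / (1 − r_1²)
r_1² = (-0.28)² = 0.0784
Numerator = -0.09 − 0.0784 = -0.1684; denominator = 1 − 0.0784 = 0.9216
φ_{22} = -0.1684 / 0.9216 = -0.183

-0.183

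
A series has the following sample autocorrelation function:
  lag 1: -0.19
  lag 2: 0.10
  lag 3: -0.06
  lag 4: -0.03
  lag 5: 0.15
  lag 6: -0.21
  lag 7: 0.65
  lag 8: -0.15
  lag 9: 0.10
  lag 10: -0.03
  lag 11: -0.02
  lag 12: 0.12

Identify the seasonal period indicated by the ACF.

7

The largest autocorrelation is r_7 = 0.65; the remaining lags stay at or below 0.15.
The dominant spike at lag 7 indicates a seasonal period of 7.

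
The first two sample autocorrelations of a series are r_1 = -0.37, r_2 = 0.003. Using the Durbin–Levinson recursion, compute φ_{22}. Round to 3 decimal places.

φ_{22} = (r_2 − r_1²) / (1 − r_1²)
r_1² = (-0.37)² = 0.1369
Numerator = 0.003 − 0.1369 = -0.1339; denominator = 1 − 0.1369 = 0.8631
φ_{22} = -0.1339 / 0.8631 = -0.155

-0.155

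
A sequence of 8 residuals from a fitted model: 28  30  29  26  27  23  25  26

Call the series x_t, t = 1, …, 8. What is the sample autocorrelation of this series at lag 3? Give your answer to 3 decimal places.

-0.210

Mean x̄ = (28 + 30 + 29 + 26 + 27 + 23 + 25 + 26)/8 = 26.7500
Deviations from mean: 1.2500, 3.2500, 2.2500, -0.7500, 0.2500, -3.7500, -1.7500, -0.7500
Σ(x_t−x̄)(x_{t+3}−x̄) = (-0.9375) + (0.8125) + (-8.4375) + (1.3125) + (-0.1875) = -7.4375
Denominator Σ(x_t−x̄)² = 35.5000
r_3 = -7.4375 / 35.5000 = -0.210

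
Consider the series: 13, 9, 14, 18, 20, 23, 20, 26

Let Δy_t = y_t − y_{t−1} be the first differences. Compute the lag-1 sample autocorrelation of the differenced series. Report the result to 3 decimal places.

First differences Δy: -4, 5, 4, 2, 3, -3, 6
Mean of differences = 1.8571
Numerator Σ(Δy_t−Δȳ)(Δy_{t+1}−Δȳ) = -36.8776
Denominator Σ(Δy_t−Δȳ)² = 90.8571
r_1(Δy) = -36.8776 / 90.8571 = -0.406

-0.406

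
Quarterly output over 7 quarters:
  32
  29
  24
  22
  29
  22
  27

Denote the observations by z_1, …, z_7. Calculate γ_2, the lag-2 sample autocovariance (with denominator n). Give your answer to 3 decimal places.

-1.440

Mean z̄ = (32 + 29 + 24 + 22 + 29 + 22 + 27)/7 = 26.4286
Deviations: 5.5714, 2.5714, -2.4286, -4.4286, 2.5714, -4.4286, 0.5714
Σ_{t=1}^{5}(z_t−z̄)(z_{t+2}−z̄) = -10.0816
γ_2 = -10.0816 / 7 = -1.440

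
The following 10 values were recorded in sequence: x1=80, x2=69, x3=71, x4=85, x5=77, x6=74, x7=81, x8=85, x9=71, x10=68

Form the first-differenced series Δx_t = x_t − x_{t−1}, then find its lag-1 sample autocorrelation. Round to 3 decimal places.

First differences Δx: -11, 2, 14, -8, -3, 7, 4, -14, -3
Mean of differences = -1.3333
Numerator Σ(Δx_t−Δx̄)(Δx_{t+1}−Δx̄) = -88.1111
Denominator Σ(Δx_t−Δx̄)² = 648.0000
r_1(Δx) = -88.1111 / 648.0000 = -0.136

-0.136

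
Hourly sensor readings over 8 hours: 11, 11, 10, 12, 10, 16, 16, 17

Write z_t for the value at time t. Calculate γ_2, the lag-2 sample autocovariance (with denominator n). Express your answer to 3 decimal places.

2.059

Mean z̄ = (11 + 11 + 10 + 12 + 10 + 16 + 16 + 17)/8 = 12.8750
Deviations: -1.8750, -1.8750, -2.8750, -0.8750, -2.8750, 3.1250, 3.1250, 4.1250
Σ_{t=1}^{6}(z_t−z̄)(z_{t+2}−z̄) = 16.4688
γ_2 = 16.4688 / 8 = 2.059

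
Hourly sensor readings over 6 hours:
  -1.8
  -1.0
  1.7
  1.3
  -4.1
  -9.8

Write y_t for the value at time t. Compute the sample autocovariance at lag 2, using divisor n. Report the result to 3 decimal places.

Mean ȳ = (-1.8 − 1.0 + 1.7 + 1.3 − 4.1 − 9.8)/6 = -2.2833
Σ_{t=1}^{4}(y_t−ȳ)(y_{t+2}−ȳ) = -27.6472
γ_2 = -27.6472 / 6 = -4.608

-4.608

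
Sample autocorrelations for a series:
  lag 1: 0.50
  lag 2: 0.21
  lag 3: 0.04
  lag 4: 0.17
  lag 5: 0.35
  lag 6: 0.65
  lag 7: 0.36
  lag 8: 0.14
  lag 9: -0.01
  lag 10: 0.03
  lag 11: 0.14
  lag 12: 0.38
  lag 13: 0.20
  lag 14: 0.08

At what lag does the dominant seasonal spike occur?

The largest autocorrelation is r_6 = 0.65; the remaining lags stay at or below 0.50. The elevated value at lag 1 (0.50), dropping to 0.21 at lag 2, reflects decaying short-term dependence rather than seasonality.
The dominant spike at lag 6 indicates a seasonal period of 6.

6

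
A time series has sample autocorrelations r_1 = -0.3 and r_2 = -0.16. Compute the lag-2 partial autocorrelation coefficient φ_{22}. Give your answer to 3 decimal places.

φ_{22} = (r_2 − r_1²) / (1 − r_1²)
r_1² = (-0.3)² = 0.09
Numerator = -0.16 − 0.0900 = -0.2500; denominator = 1 − 0.0900 = 0.9100
φ_{22} = -0.2500 / 0.9100 = -0.275

-0.275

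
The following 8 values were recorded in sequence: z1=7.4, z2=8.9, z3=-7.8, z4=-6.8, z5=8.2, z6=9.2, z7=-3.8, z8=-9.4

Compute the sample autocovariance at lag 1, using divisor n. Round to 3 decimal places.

7.944

Mean z̄ = (7.4 + 8.9 − 7.8 − 6.8 + 8.2 + 9.2 − 3.8 − 9.4)/8 = 0.7375
Deviations: 6.6625, 8.1625, -8.5375, -7.5375, 7.4625, 8.4625, -4.5375, -10.1375
Σ_{t=1}^{7}(z_t−z̄)(z_{t+1}−z̄) = 63.5498
γ_1 = 63.5498 / 8 = 7.944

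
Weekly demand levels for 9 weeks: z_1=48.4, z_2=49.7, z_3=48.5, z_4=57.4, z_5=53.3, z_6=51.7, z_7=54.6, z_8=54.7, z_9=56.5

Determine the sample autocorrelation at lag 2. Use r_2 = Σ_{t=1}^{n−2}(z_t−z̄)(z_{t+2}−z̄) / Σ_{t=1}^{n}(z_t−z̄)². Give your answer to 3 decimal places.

Mean z̄ = (48.4 + 49.7 + 48.5 + 57.4 + 53.3 + 51.7 + 54.6 + 54.7 + 56.5)/9 = 52.7556
Σ(z_t−z̄)(z_{t+2}−z̄) = (18.5353) + (-14.1914) + (-2.3169) + (-4.9025) + (1.0042) + (-2.0525) + (6.9064) = 2.9827
Denominator Σ(z_t−z̄)² = 90.6022
r_2 = 2.9827 / 90.6022 = 0.033

0.033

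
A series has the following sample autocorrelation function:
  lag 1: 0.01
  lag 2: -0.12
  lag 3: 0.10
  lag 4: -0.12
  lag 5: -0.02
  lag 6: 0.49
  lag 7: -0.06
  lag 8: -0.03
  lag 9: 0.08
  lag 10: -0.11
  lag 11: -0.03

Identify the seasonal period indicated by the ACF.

6

The largest autocorrelation is r_6 = 0.49; the remaining lags stay at or below 0.10.
The dominant spike at lag 6 indicates a seasonal period of 6.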